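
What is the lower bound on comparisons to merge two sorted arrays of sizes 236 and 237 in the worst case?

Adversary: with |236 - 237| <= 1 the inputs can be fully interleaved so that every adjacent pair in the merged output comes from different arrays. Then each of the 472 adjacent pairs must be directly compared, or the algorithm cannot determine their relative order. Standard merge meets this bound.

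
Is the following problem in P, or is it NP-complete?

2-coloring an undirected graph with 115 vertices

This problem is in P: 2-coloring is bipartiteness testing via BFS, O(V+E).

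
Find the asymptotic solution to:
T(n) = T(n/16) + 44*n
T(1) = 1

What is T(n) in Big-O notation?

Geometric series: 44*n*(1 + 1/16 + 1/16^2 + ...) = O(n). T(n) = O(n).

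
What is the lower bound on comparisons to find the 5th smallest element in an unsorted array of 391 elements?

Finding the 5th smallest of 391 elements requires Omega(n) comparisons. Every element must participate in at least one comparison; otherwise it could be the 5th smallest.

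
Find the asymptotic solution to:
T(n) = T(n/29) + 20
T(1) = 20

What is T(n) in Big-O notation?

Each step divides n by 29 and adds 20. After log_29(n) steps, T(n) = O(log n).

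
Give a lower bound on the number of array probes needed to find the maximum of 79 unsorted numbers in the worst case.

Adversary: any unprobed cell could hold a value larger than everything seen so far. If fewer than 79 cells are probed, the adversary places the max in an unprobed cell. So all 79 cells must be examined; together with 79-1 comparisons this is tight.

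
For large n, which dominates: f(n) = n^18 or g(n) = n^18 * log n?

g(n) = n^18 * log n grows faster: extra log n factor -> infinity.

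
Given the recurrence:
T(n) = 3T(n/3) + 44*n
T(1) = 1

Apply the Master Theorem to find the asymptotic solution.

a=3, b=3, f(n)=44*n. log_3(3) = 1. Case 2: T(n) = O(n log n).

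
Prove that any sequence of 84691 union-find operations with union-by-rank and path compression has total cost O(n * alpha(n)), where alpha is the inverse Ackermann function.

Using Tarjan's analysis with rank-based potential function. Union-by-rank keeps tree height O(log n). Path compression flattens paths during find. For n = 84691 operations, total cost is O(n * alpha(n)), effectively O(n) since alpha grows incredibly slowly.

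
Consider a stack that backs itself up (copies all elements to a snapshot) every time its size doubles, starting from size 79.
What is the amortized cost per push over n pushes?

Backups occur at sizes 79, 158, 316, ..., copying 79 + 158 + 316 + ... <= 2n elements total (geometric series). Spread over n pushes, the amortized backup cost is O(1) per push.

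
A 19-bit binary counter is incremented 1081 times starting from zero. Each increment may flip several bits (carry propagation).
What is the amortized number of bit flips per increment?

Bit i flips on every 2^i-th increment, so over 1081 increments bit i flips floor(1081/2^i) times. Summing over i: total flips < 2 * 1081. Amortized: < 2 = O(1) per increment.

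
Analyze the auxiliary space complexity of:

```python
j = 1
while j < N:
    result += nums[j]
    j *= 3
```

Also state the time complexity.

Space complexity: O(1).
Only a constant amount of auxiliary storage is used; nothing grows with n.
Time complexity: O(log n).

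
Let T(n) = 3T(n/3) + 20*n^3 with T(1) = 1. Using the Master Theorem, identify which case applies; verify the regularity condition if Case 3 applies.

a=3, b=3, f(n)=20*n^3.
log_3(3) = 1 < 3.
f(n) = Omega(n^(1+epsilon)) for some epsilon > 0, so Case 3 is the candidate.
Regularity: a*f(n/b) = 3*20*(n/3)^3 = (3/27)*20*n^3 <= c*f(n) with c = 3/27 < 1. Satisfied.
Case 3: T(n) = Theta(n^3).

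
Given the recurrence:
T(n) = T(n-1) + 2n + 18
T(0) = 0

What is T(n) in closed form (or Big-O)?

Dominant term in sum is 2*sum(i, i=1..n) = 2*n*(n+1)/2 = O(n^2).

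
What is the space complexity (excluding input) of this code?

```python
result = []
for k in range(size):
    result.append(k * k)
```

Space complexity: O(n).
Auxiliary storage grows linearly with the input size n in the worst case.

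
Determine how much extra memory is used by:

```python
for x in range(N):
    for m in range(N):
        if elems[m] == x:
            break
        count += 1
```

Space complexity: O(1).
Only a constant amount of auxiliary storage is used; nothing grows with n.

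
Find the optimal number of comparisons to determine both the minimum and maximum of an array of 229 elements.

Naive approach: 456 comparisons (228 for max + 228 for min).
Optimal: Compare elements in pairs first (floor(n/2) = 114 comparisons), then find max among winners and min among losers (114 comparisons each).
Total: ceil(3n/2) - 2 = 342 comparisons. An adversary argument shows this is also a lower bound.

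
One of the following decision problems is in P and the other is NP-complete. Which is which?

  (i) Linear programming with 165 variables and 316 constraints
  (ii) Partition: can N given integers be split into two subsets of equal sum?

(i) is P: the ellipsoid and interior-point methods run in polynomial time.
(ii) is NP-complete: Subset Sum reduces to it (one of Karp's 21 NP-complete problems).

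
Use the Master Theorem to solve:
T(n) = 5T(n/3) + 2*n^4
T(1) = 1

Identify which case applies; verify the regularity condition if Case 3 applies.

a=5, b=3, f(n)=2*n^4.
log_3(5) = 1.465 < 4.
f(n) = Omega(n^(1.465+epsilon)) for some epsilon > 0, so Case 3 is the candidate.
Regularity: a*f(n/b) = 5*2*(n/3)^4 = (5/81)*2*n^4 <= c*f(n) with c = 5/81 < 1. Satisfied.
Case 3: T(n) = Theta(n^4).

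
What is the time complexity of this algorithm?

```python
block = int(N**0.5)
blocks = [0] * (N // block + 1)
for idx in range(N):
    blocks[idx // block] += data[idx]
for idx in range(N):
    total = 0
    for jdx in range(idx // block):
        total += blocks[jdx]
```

Time complexity: O(n * sqrt(n)).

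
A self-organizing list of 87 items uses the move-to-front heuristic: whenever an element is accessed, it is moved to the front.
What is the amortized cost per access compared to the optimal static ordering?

With potential Phi = number of inversions between the MTF list and the optimal static list (at most C(87,2)), each access has amortized cost at most 2 * (cost under optimal static ordering). This is the move-to-front 2-competitiveness result.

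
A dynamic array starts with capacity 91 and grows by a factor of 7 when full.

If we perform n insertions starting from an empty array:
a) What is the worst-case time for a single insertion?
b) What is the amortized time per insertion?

(a) Worst-case single insertion: O(n) -- when the array is full at capacity c, the resize copies all c elements, and c can be Theta(n).
(b) Resizes happen at sizes 91, 637, 4459, ... Total copy cost for n insertions: 91 + 637 + ... = O(n) (geometric series with ratio 1/7). Amortized cost per insertion: O(n)/n = O(1).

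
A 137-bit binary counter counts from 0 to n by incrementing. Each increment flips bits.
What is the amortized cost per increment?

Bit i flips every 2^i increments. Total flips over n increments: sum_{i=0}^{137} n/2^i < 2n. Amortized cost: 2n/n = O(1).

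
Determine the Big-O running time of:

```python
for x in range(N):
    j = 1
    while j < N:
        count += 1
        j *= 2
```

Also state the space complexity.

Time complexity: O(n log n).
Space complexity: O(1).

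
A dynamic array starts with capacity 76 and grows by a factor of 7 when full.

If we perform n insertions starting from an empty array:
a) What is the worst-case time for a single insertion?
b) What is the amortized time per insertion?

(a) Worst-case single insertion: O(n) -- when the array is full at capacity c, the resize copies all c elements, and c can be Theta(n).
(b) Resizes happen at sizes 76, 532, 3724, ... Total copy cost for n insertions: 76 + 532 + ... = O(n) (geometric series with ratio 1/7). Amortized cost per insertion: O(n)/n = O(1).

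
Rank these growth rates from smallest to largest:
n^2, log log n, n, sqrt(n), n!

Ordered by growth rate: log log n < sqrt(n) < n < n^2 < n!.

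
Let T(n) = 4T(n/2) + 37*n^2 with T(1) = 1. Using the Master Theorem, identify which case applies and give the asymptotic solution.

a=4, b=2, f(n)=37*n^2.
log_2(4) = 2, so n^(log_b(a)) = n^2.
f(n) = Theta(n^2), so Case 2 applies.
T(n) = Theta(n^2 log n).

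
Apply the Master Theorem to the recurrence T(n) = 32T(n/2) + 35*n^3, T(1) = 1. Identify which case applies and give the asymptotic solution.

a=32, b=2, f(n)=35*n^3.
log_2(32) = 5 > 3.
Since f(n) = O(n^3) is polynomially smaller than n^5, Case 1 applies.
T(n) = Theta(n^5).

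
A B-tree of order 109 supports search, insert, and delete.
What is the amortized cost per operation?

B-tree of order 109 has height O(log_109 n). Each operation traverses the tree height. Splits during insert and merges during delete are O(1) each and occur at most once per level. Total cost per operation: O(log_109 n).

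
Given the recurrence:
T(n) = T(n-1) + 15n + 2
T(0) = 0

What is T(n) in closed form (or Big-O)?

Dominant term in sum is 15*sum(i, i=1..n) = 15*n*(n+1)/2 = O(n^2).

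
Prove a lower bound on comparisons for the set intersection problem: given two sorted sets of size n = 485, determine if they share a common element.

For two sorted arrays of size n = 485, any correct algorithm must examine Omega(n) elements. If fewer are examined, an adversary places a common element in an unexamined gap. A merge-based scan achieves O(n), so the bound is tight.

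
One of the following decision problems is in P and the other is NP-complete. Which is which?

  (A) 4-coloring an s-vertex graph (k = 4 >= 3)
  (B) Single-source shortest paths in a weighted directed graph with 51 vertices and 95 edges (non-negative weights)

(A) is NP-complete: graph k-coloring for k>=3 is NP-complete by reduction from 3-SAT.
(B) is P: Dijkstra's algorithm runs in O((V+E) log V).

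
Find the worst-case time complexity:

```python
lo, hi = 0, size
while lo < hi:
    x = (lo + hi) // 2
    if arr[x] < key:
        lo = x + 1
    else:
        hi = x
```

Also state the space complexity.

Time complexity: O(log n).
Space complexity: O(1).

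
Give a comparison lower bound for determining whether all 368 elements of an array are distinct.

In the algebraic decision-tree model, the YES region for element distinctness on 368 elements has 368! connected components (one per ordering). Ben-Or's theorem then gives a lower bound of Omega(log(n!)) = Omega(n log n).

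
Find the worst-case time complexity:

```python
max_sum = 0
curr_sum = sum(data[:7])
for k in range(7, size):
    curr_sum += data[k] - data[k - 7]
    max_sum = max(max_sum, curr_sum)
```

Time complexity: O(n).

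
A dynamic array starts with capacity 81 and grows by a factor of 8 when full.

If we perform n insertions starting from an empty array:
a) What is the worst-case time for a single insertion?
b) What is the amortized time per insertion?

(a) Worst-case single insertion: O(n) -- when the array is full at capacity c, the resize copies all c elements, and c can be Theta(n).
(b) Resizes happen at sizes 81, 648, 5184, ... Total copy cost for n insertions: 81 + 648 + ... = O(n) (geometric series with ratio 1/8). Amortized cost per insertion: O(n)/n = O(1).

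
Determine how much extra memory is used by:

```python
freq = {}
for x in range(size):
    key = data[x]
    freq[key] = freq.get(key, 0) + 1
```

Space complexity: O(n).
Auxiliary storage grows linearly with the input size n in the worst case.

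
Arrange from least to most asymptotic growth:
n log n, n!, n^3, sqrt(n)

Ordered by growth rate: sqrt(n) < n log n < n^3 < n!.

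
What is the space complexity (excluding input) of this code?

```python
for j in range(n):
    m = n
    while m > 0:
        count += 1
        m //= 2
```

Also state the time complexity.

Space complexity: O(1).
Only a constant amount of auxiliary storage is used; nothing grows with n.
Time complexity: O(n log n).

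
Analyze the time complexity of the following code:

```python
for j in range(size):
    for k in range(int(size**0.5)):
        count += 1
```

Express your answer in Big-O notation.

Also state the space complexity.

Time complexity: O(n * sqrt(n)).
Space complexity: O(1).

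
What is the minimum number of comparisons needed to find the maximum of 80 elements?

Finding the maximum requires 79 comparisons. Each comparison eliminates exactly one candidate. With 80 candidates, we need 79 eliminations.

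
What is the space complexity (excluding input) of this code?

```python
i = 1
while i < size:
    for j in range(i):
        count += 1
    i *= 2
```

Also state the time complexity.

Space complexity: O(1).
Only a constant amount of auxiliary storage is used; nothing grows with n.
Time complexity: O(n).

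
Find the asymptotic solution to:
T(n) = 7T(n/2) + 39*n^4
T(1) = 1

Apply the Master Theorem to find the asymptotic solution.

a=7, b=2, f(n)=39*n^4. log_2(7) = 2.807 < 4. Case 3: T(n) = O(n^4).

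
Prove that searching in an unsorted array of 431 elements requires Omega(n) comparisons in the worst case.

An adversary can always place the target in the last position checked. Until all 431 positions are examined, the target might be in any unchecked position. Therefore 431 comparisons are necessary.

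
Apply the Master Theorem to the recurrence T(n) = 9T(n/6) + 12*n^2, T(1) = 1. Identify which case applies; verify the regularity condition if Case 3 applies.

a=9, b=6, f(n)=12*n^2.
log_6(9) = 1.226 < 2.
f(n) = Omega(n^(1.226+epsilon)) for some epsilon > 0, so Case 3 is the candidate.
Regularity: a*f(n/b) = 9*12*(n/6)^2 = (9/36)*12*n^2 <= c*f(n) with c = 9/36 < 1. Satisfied.
Case 3: T(n) = Theta(n^2).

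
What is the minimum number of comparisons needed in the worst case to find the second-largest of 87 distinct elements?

Lower bound: finding the max needs 87-1 comparisons. By the adversary weight-doubling argument, the max must personally win >= ceil(log_2(87)) = 7 comparisons; the 2nd-largest is among those 7 losers, needing 7-1 more comparisons. Total >= 87-1 + 7-1 = 92. A balanced knockout tournament achieves this.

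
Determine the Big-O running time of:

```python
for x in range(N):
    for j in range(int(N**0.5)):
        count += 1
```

Time complexity: O(n * sqrt(n)).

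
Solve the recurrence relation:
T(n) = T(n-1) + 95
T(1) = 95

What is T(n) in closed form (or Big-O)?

Unrolling: T(n) = T(n-1) + 95 = T(n-2) + 2*95 = ... = T(1) + (n-1)*95 = 95 + (n-1)*95 = 95n.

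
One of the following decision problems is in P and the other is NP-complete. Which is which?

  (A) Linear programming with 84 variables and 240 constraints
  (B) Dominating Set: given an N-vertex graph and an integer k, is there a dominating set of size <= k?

(A) is P: the ellipsoid and interior-point methods run in polynomial time.
(B) is NP-complete: reduces from Set Cover (with k part of the input).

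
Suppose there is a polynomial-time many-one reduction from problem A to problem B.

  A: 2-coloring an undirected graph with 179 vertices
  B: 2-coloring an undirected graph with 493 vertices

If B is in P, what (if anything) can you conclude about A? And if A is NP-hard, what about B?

A poly-time reduction A <=_p B means any A-instance can be transformed to a B-instance in poly time.
If B is in P: compose the reduction with B's poly-time algorithm to solve A in poly time, so A is in P.
If A is NP-hard: every NP problem reduces to A, which reduces to B; composing reductions, every NP problem reduces to B, so B is NP-hard.
(Here in fact A is P and B is P.)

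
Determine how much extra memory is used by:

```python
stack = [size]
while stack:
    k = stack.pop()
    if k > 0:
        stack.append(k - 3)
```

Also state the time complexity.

Space complexity: O(1).
Only a constant amount of auxiliary storage is used; nothing grows with n.
Time complexity: O(n).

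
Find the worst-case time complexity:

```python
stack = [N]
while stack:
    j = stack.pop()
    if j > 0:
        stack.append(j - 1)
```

Time complexity: O(n).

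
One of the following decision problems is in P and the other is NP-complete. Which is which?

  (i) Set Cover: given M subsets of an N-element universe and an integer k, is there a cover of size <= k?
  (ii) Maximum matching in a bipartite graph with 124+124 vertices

(i) is NP-complete: one of Karp's 21 NP-complete problems (with k part of the input).
(ii) is P: Hopcroft-Karp runs in O(E sqrt(V)).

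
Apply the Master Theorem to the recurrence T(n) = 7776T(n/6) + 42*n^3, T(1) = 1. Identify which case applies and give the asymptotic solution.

a=7776, b=6, f(n)=42*n^3.
log_6(7776) = 5 > 3.
Since f(n) = O(n^3) is polynomially smaller than n^5, Case 1 applies.
T(n) = Theta(n^5).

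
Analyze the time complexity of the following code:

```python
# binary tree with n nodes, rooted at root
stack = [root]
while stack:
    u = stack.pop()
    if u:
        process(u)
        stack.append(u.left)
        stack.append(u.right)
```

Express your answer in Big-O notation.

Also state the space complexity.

Time complexity: O(n).
Space complexity: O(n).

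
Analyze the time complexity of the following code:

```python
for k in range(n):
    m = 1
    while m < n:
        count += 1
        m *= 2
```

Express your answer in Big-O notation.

Time complexity: O(n log n).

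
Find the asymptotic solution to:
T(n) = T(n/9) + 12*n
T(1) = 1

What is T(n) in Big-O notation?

Geometric series: 12*n*(1 + 1/9 + 1/9^2 + ...) = O(n). T(n) = O(n).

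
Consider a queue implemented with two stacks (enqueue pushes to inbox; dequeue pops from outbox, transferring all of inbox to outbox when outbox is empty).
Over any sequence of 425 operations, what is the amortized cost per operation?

Each element is pushed to inbox once, popped once, pushed to outbox once, and popped once: 4 unit operations over its lifetime. Over 425 operations the total work is O(425). Amortized O(1) per enqueue/dequeue.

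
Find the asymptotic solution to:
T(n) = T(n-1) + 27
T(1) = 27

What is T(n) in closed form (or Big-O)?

Unrolling: T(n) = T(n-1) + 27 = T(n-2) + 2*27 = ... = T(1) + (n-1)*27 = 27 + (n-1)*27 = 27n.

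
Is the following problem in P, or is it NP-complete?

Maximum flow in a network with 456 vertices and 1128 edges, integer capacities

This problem is in P: Edmonds-Karp / push-relabel run in polynomial time.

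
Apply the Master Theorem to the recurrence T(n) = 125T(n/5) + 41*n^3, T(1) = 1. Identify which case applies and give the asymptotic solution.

a=125, b=5, f(n)=41*n^3.
log_5(125) = 3, so n^(log_b(a)) = n^3.
f(n) = Theta(n^3), so Case 2 applies.
T(n) = Theta(n^3 log n).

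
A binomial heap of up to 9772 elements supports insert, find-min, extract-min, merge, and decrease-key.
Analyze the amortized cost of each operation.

A binomial heap with n <= 9772 elements has at most floor(log_2 9772) + 1 = 14 trees. Using potential Phi = number of trees: Insert adds one tree, but cascading merges reduce count -- amortized O(1). Find-min reads the cached minimum pointer: O(1). Extract-min creates O(log n) new trees: O(log n). Merge combines tree lists: O(log n). Decrease-key sifts the element up its tree of height <= log n: O(log n).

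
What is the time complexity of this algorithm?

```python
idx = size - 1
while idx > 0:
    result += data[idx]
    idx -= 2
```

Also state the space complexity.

Time complexity: O(n).
Space complexity: O(1).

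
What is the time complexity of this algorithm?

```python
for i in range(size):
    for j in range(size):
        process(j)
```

Time complexity: O(n^2).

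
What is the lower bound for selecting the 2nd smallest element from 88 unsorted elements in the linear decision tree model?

Selecting the 2nd smallest of 88 elements requires Omega(n) comparisons. Every element must be compared at least once. The BFPRT algorithm achieves O(n), making this tight.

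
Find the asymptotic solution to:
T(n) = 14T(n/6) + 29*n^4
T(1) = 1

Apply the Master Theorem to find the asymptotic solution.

a=14, b=6, f(n)=29*n^4. log_6(14) = 1.473 < 4. Case 3: T(n) = O(n^4).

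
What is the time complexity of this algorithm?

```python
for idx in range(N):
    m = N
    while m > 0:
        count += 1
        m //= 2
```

Time complexity: O(n log n).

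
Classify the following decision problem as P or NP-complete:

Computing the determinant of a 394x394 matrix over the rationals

This problem is in P: Gaussian elimination runs in O(n^3).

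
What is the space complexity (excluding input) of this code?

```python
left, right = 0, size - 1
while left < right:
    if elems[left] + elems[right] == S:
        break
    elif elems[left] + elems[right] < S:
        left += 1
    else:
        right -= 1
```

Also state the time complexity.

Space complexity: O(1).
Only a constant amount of auxiliary storage is used; nothing grows with n.
Time complexity: O(n).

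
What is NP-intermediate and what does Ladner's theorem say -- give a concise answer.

NP-intermediate problems are in NP but neither in P nor NP-complete (assuming P != NP). Ladner's theorem proves such problems exist if P != NP. Graph isomorphism and integer factoring are candidate NP-intermediate problems -- no polynomial algorithm is known, but no NP-completeness proof exists either.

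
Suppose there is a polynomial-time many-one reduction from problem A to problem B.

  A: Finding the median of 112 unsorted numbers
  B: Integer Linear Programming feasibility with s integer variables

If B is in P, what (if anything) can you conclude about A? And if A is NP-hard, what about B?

A poly-time reduction A <=_p B means any A-instance can be transformed to a B-instance in poly time.
If B is in P: compose the reduction with B's poly-time algorithm to solve A in poly time, so A is in P.
If A is NP-hard: every NP problem reduces to A, which reduces to B; composing reductions, every NP problem reduces to B, so B is NP-hard.
(Here in fact A is P and B is NP-complete.)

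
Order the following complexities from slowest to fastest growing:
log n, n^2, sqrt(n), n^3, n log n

Ordered by growth rate: log n < sqrt(n) < n log n < n^2 < n^3.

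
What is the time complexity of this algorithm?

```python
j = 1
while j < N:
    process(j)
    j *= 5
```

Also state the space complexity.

Time complexity: O(log n).
Space complexity: O(1).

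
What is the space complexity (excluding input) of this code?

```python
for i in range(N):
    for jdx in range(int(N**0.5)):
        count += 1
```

Space complexity: O(1).
Only a constant amount of auxiliary storage is used; nothing grows with n.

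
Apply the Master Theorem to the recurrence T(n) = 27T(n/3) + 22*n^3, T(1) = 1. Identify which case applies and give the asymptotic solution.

a=27, b=3, f(n)=22*n^3.
log_3(27) = 3, so n^(log_b(a)) = n^3.
f(n) = Theta(n^3), so Case 2 applies.
T(n) = Theta(n^3 log n).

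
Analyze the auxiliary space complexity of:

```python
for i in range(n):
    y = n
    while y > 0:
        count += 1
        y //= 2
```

Space complexity: O(1).
Only a constant amount of auxiliary storage is used; nothing grows with n.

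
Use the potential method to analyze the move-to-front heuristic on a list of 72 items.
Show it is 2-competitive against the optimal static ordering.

Let Phi = number of inversions between the MTF list and the optimal static list (0 <= Phi <= C(72,2)). Accessing an element at MTF position k and optimal position j: the move-to-front destroys all k-1 inversions in front of it that are not in front in optimal (>= k-j of them) and creates at most j-1 new ones. Amortized cost <= k + (j-1) - (k-j) = 2j - 1 <= 2 * optimal cost.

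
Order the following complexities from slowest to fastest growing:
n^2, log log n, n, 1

Ordered by growth rate: 1 < log log n < n < n^2.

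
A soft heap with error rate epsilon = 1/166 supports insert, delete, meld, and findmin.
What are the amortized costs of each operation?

Soft heaps (Chazelle) allow up to an epsilon = 1/166 fraction of elements to have corrupted (raised) keys. Insert is O(log(1/epsilon)) = O(log 166) amortized -- the structure maintains heap-ordered binary trees of rank bounded by O(log(1/epsilon)). Meld concatenates root lists: O(1) amortized. Delete and findmin are O(1) amortized.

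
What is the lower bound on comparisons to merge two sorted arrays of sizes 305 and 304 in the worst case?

Adversary: with |305 - 304| <= 1 the inputs can be fully interleaved so that every adjacent pair in the merged output comes from different arrays. Then each of the 608 adjacent pairs must be directly compared, or the algorithm cannot determine their relative order. Standard merge meets this bound.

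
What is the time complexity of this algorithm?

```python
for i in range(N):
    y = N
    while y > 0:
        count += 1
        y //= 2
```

Time complexity: O(n log n).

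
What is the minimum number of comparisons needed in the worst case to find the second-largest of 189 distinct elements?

Lower bound: finding the max needs 189-1 comparisons. By the adversary weight-doubling argument, the max must personally win >= ceil(log_2(189)) = 8 comparisons; the 2nd-largest is among those 8 losers, needing 8-1 more comparisons. Total >= 189-1 + 8-1 = 195. A balanced knockout tournament achieves this.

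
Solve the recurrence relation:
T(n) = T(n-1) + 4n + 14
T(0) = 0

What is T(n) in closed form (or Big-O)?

Dominant term in sum is 4*sum(i, i=1..n) = 4*n*(n+1)/2 = O(n^2).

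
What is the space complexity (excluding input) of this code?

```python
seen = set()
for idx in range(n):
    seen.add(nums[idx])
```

Space complexity: O(n).
Auxiliary storage grows linearly with the input size n in the worst case.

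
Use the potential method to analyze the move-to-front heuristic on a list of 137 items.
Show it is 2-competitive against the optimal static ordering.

Let Phi = number of inversions between the MTF list and the optimal static list (0 <= Phi <= C(137,2)). Accessing an element at MTF position k and optimal position j: the move-to-front destroys all k-1 inversions in front of it that are not in front in optimal (>= k-j of them) and creates at most j-1 new ones. Amortized cost <= k + (j-1) - (k-j) = 2j - 1 <= 2 * optimal cost.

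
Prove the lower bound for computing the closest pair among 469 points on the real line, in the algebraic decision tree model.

Reduction from element distinctness: given 469 reals, the closest-pair distance is 0 iff two are equal. Element distinctness has an Omega(n log n) lower bound in the algebraic decision tree model (Ben-Or). Therefore closest pair on a line also requires Omega(n log n). Sorting then a linear scan achieves this.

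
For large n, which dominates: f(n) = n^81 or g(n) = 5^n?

g(n) = 5^n grows faster: any exponential with base > 1 dominates every polynomial.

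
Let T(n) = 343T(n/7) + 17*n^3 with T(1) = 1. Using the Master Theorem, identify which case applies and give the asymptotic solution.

a=343, b=7, f(n)=17*n^3.
log_7(343) = 3, so n^(log_b(a)) = n^3.
f(n) = Theta(n^3), so Case 2 applies.
T(n) = Theta(n^3 log n).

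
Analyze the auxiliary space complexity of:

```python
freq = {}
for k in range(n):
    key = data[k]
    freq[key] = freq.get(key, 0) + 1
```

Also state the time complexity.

Space complexity: O(n).
Auxiliary storage grows linearly with the input size n in the worst case.
Time complexity: O(n).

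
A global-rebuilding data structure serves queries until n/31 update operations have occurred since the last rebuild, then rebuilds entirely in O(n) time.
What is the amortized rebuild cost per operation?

The O(n) rebuild is triggered by n/31 operations, so each contributes O(n)/(n/31) = O(31) = O(1) to the rebuild cost.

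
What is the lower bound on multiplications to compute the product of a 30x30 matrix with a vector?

A 30x30 matrix-vector product has 30 inner products of length 30. Output depends on all 30^2 = 900 matrix entries. At least 900 multiplications needed.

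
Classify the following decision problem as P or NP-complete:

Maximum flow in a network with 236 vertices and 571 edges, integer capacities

This problem is in P: Edmonds-Karp / push-relabel run in polynomial time.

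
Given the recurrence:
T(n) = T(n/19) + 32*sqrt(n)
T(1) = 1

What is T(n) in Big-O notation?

Each level contributes sqrt(n/19^k). Geometric series with ratio 1/sqrt(19) < 1 sums to O(sqrt(n)).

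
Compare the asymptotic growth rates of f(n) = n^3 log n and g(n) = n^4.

g(n) = n^4 grows faster: n^4 / (n^3 log n) = n/log n -> infinity.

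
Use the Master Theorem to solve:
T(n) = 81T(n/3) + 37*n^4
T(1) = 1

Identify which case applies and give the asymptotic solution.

a=81, b=3, f(n)=37*n^4.
log_3(81) = 4, so n^(log_b(a)) = n^4.
f(n) = Theta(n^4), so Case 2 applies.
T(n) = Theta(n^4 log n).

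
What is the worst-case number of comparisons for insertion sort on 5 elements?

Insertion sort on reverse-sorted input: 1 + 2 + ... + (5-1) = 10 comparisons.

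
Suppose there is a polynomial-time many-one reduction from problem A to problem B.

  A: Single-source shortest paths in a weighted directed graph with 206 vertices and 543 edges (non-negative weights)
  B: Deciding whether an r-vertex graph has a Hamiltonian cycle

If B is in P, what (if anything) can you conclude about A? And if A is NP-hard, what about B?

A poly-time reduction A <=_p B means any A-instance can be transformed to a B-instance in poly time.
If B is in P: compose the reduction with B's poly-time algorithm to solve A in poly time, so A is in P.
If A is NP-hard: every NP problem reduces to A, which reduces to B; composing reductions, every NP problem reduces to B, so B is NP-hard.
(Here in fact A is P and B is NP-complete.)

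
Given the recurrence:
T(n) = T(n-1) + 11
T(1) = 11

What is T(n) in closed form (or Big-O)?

Unrolling: T(n) = T(n-1) + 11 = T(n-2) + 2*11 = ... = T(1) + (n-1)*11 = 11 + (n-1)*11 = 11n.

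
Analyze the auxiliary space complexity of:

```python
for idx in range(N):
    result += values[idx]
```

Space complexity: O(1).
Only a constant amount of auxiliary storage is used; nothing grows with n.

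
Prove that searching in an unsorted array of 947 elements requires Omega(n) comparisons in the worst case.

An adversary can always place the target in the last position checked. Until all 947 positions are examined, the target might be in any unchecked position. Therefore 947 comparisons are necessary.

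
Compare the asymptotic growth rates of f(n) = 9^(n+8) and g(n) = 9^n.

f(n) = 9^(n+8) and g(n) = 9^n are Theta of each other: 9^(n+8) = 9^8 * 9^n = Theta(9^n).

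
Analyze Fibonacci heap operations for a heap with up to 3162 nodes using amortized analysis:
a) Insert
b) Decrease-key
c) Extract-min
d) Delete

Fibonacci heaps use lazy consolidation. Potential function Phi = t + 2m (t = number of trees, m = marked nodes).
- Insert: O(1) actual, Delta Phi = +1 (one new tree) => O(1) amortized.
- Decrease-key: with c cascading cuts, actual cost is O(c); Delta Phi <= c - 2(c-1) + 2 = 4 - c (c new trees; >= c-1 marks cleared; <= 1 new mark). Amortized O(c) + (4 - c) = O(1).
- Extract-min: O(D(n) + t) actual; consolidation drops t to <= D(n)+1, so Delta Phi pays for the t term. D(n) = O(log n) for n = 3162 => O(log n) amortized.
- Delete: decrease-key to -inf then extract-min = O(log n).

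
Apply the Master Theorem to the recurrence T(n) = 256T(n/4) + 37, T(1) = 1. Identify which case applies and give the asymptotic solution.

a=256, b=4, f(n)=37.
log_4(256) = 4 > 0.
Since f(n) = O(n^0) is polynomially smaller than n^4, Case 1 applies.
T(n) = Theta(n^4).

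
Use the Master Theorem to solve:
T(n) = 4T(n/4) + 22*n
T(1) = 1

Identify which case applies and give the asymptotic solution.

a=4, b=4, f(n)=22*n.
log_4(4) = 1, so n^(log_b(a)) = n.
f(n) = Theta(n), so Case 2 applies.
T(n) = Theta(n log n).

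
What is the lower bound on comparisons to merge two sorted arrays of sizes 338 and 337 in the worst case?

Adversary: with |338 - 337| <= 1 the inputs can be fully interleaved so that every adjacent pair in the merged output comes from different arrays. Then each of the 674 adjacent pairs must be directly compared, or the algorithm cannot determine their relative order. Standard merge meets this bound.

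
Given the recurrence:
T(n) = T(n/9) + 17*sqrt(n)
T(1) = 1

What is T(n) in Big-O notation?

Each level contributes sqrt(n/9^k). Geometric series with ratio 1/sqrt(9) < 1 sums to O(sqrt(n)).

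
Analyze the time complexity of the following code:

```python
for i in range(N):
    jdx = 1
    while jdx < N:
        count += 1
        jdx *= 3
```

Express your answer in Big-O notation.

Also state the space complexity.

Time complexity: O(n log n).
Space complexity: O(1).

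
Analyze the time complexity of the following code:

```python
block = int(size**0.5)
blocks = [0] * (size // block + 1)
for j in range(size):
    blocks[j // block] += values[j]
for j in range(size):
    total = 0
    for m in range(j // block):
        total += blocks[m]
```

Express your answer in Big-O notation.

Time complexity: O(n * sqrt(n)).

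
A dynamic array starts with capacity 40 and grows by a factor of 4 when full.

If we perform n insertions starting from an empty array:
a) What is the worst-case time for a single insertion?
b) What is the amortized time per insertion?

(a) Worst-case single insertion: O(n) -- when the array is full at capacity c, the resize copies all c elements, and c can be Theta(n).
(b) Resizes happen at sizes 40, 160, 640, ... Total copy cost for n insertions: 40 + 160 + ... = O(n) (geometric series with ratio 1/4). Amortized cost per insertion: O(n)/n = O(1).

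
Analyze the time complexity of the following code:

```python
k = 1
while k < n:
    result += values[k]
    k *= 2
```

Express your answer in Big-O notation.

Time complexity: O(log n).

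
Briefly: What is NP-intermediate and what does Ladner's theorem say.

NP-intermediate problems are in NP but neither in P nor NP-complete (assuming P != NP). Ladner's theorem proves such problems exist if P != NP. Graph isomorphism and integer factoring are candidate NP-intermediate problems -- no polynomial algorithm is known, but no NP-completeness proof exists either.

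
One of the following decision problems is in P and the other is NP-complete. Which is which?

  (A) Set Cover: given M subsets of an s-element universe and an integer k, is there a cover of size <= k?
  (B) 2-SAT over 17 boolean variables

(A) is NP-complete: one of Karp's 21 NP-complete problems (with k part of the input).
(B) is P: 2-SAT is solvable in linear time via implication-graph SCCs.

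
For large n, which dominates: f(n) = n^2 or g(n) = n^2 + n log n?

f(n) = n^2 and g(n) = n^2 + n log n are Theta of each other: the lower-order n log n term is o(n^2); both are Theta(n^2).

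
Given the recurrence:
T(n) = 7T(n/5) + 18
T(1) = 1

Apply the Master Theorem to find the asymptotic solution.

a=7, b=5, f(n)=18. log_5(7) = 1.209. Case 1 of Master Theorem: T(n) = O(n^1.209).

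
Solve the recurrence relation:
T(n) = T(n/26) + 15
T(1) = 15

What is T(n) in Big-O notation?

Each step divides n by 26 and adds 15. After log_26(n) steps, T(n) = O(log n).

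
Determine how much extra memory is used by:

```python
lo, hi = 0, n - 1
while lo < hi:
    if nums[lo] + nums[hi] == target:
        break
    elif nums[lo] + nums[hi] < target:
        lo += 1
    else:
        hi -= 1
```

Space complexity: O(1).
Only a constant amount of auxiliary storage is used; nothing grows with n.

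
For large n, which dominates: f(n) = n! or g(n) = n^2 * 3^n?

f(n) = n! grows faster: by Stirling n! ~ (n/e)^n sqrt(2*pi*n); (n/e)^n eventually dominates n^2 * 3^n.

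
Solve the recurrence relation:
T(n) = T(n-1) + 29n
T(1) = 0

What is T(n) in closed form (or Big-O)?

Unrolling: T(n) = 0 + 29*(2 + 3 + ... + n) = 0 + 29*(n(n+1)/2 - 1) = O(n^2).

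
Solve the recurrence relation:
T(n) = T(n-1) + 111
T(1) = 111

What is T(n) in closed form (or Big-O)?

Unrolling: T(n) = T(n-1) + 111 = T(n-2) + 2*111 = ... = T(1) + (n-1)*111 = 111 + (n-1)*111 = 111n.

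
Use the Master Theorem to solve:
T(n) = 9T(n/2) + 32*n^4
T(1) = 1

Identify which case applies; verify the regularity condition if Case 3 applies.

a=9, b=2, f(n)=32*n^4.
log_2(9) = 3.17 < 4.
f(n) = Omega(n^(3.17+epsilon)) for some epsilon > 0, so Case 3 is the candidate.
Regularity: a*f(n/b) = 9*32*(n/2)^4 = (9/16)*32*n^4 <= c*f(n) with c = 9/16 < 1. Satisfied.
Case 3: T(n) = Theta(n^4).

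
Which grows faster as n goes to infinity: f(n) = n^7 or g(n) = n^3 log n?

f(n) = n^7 grows faster: n^7 / (n^3 log n) = n^4/log n -> infinity.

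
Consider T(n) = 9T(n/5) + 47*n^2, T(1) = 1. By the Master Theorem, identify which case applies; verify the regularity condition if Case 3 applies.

a=9, b=5, f(n)=47*n^2.
log_5(9) = 1.365 < 2.
f(n) = Omega(n^(1.365+epsilon)) for some epsilon > 0, so Case 3 is the candidate.
Regularity: a*f(n/b) = 9*47*(n/5)^2 = (9/25)*47*n^2 <= c*f(n) with c = 9/25 < 1. Satisfied.
Case 3: T(n) = Theta(n^2).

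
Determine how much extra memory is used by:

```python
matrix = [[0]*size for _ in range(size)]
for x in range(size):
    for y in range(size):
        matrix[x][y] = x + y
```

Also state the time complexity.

Space complexity: O(n^2).
A 2D structure of size n x n is allocated.
Time complexity: O(n^2).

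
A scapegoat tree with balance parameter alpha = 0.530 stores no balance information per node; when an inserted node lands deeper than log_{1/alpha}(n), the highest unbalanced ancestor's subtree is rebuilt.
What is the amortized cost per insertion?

Search/insert path is O(log n). A rebuild of a subtree of size s costs O(s), but with alpha = 0.530 at least Omega(s) insertions must have occurred in that subtree since its last rebuild. Charging O(1) of the rebuild to each such insertion gives O(log n) amortized.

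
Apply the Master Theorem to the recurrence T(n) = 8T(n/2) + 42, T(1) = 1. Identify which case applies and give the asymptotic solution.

a=8, b=2, f(n)=42.
log_2(8) = 3 > 0.
Since f(n) = O(n^0) is polynomially smaller than n^3, Case 1 applies.
T(n) = Theta(n^3).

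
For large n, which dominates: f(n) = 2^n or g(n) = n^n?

g(n) = n^n grows faster: n^n / 2^n = (n/2)^n -> infinity once n > 2.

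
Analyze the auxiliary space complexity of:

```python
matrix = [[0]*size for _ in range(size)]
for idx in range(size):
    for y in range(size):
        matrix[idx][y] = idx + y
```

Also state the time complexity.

Space complexity: O(n^2).
A 2D structure of size n x n is allocated.
Time complexity: O(n^2).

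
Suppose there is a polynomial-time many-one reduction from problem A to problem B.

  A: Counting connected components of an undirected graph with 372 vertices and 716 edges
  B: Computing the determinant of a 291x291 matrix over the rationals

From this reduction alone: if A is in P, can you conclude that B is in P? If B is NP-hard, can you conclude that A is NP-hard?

A poly-time reduction A <=_p B transfers tractability DOWN (B easy => A easy) and hardness UP (A hard => B hard), not the reverse.
From A in P, the reduction alone does NOT give B in P: any problem in P trivially reduces to SAT, yet SAT is not known to be in P.
From B NP-hard, the reduction alone does NOT give A NP-hard: again, easy problems reduce to hard ones.
(Here in fact A is P and B is P.)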